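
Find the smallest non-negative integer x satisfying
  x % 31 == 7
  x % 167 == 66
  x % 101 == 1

265429

The moduli are pairwise coprime; N = 31·167·101 = 522877.
N/31 = 16867; 16867 ≡ 3 (mod 31); 3·21 ≡ 1, so inverse 21.
N/167 = 3131; 3131 ≡ 125 (mod 167); 125·163 ≡ 1, so inverse 163.
N/101 = 5177; 5177 ≡ 26 (mod 101); 26·35 ≡ 1, so inverse 35.
x ≡ 7·16867·21 + 66·3131·163 + 1·5177·35 = 36343942.
36343942 mod 522877 = 265429.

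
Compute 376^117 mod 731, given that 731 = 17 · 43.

Mod 17: 376 ≡ 2; by Fermat, exponent reduces to 117 mod 16 = 5; 2^5 ≡ 15 (mod 17).
Mod 43: 376 ≡ 32; by Fermat, exponent reduces to 117 mod 42 = 33; 32^33 ≡ 27 (mod 43).
Combine by CRT: x ≡ 15 (mod 17), x ≡ 27 (mod 43) ⇒ x ≡ 457 (mod 731).

457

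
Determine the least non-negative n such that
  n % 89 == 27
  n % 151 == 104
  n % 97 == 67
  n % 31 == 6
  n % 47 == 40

From n ≡ 27 (mod 89) write n = 27 + 89t. Substituting into n ≡ 104 (mod 151) gives 89t ≡ 77 (mod 151), and since 89⁻¹ ≡ 56 (mod 151), t ≡ 84. Hence n ≡ 27 + 89·84 = 7503 (mod 13439).
From n ≡ 7503 (mod 13439) write n = 7503 + 13439t. Substituting into n ≡ 67 (mod 97) gives 13439t ≡ 33 (mod 97), and since 53⁻¹ ≡ 11 (mod 97), t ≡ 72. Hence n ≡ 7503 + 13439·72 = 975111 (mod 1303583).
From n ≡ 975111 (mod 1303583) write n = 975111 + 1303583t. Substituting into n ≡ 6 (mod 31) gives 1303583t ≡ 0 (mod 31), and since 2⁻¹ ≡ 16 (mod 31), t ≡ 0. Hence n ≡ 975111 + 1303583·0 = 975111 (mod 40411073).
From n ≡ 975111 (mod 40411073) write n = 975111 + 40411073t. Substituting into n ≡ 40 (mod 47) gives 40411073t ≡ 38 (mod 47), and since 3⁻¹ ≡ 16 (mod 47), t ≡ 44. Hence n ≡ 975111 + 40411073·44 = 1779062323 (mod 1899320431).

1779062323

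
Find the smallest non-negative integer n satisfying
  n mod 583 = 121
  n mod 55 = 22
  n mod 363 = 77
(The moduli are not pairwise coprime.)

gcd(583, 55) = 11 and 11 | (22 − 121), so the pair is consistent; merging gives n ≡ 1287 (mod 2915), where 2915 = lcm(583, 55).
gcd(2915, 363) = 11 and 11 | (77 − 1287), so the pair is consistent; merging gives n ≡ 65417 (mod 96195), where 96195 = lcm(2915, 363).
The solution is unique modulo lcm(583, 55, 363) = 96195.

65417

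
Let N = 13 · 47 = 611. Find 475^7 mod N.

Mod 13: 475 ≡ 7; 7^7 ≡ 6 (mod 13).
Mod 47: 475 ≡ 5; 5^7 ≡ 11 (mod 47).
Combine by CRT: x ≡ 6 (mod 13), x ≡ 11 (mod 47) ⇒ x ≡ 58 (mod 611).

58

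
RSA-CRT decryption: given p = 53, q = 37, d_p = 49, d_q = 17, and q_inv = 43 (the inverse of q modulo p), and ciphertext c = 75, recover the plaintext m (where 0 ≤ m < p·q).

445

m₁ = c^(d_p) mod p: c ≡ 22 (mod 53), and 22^49 mod 53 = 21.
m₂ = c^(d_q) mod q: c ≡ 1 (mod 37), and 1^17 mod 37 = 1.
h = q_inv·(m₁ − m₂) mod p = 43·(21 − 1) mod 53 = 12.
m = m₂ + h·q = 1 + 12·37 = 445.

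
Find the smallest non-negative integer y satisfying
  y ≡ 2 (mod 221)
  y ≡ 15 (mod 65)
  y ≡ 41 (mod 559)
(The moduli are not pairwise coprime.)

6190

Combine the congruences pairwise.
gcd(221, 65) = 13 and 13 | (15 − 2), so the pair is consistent; merging gives y ≡ 665 (mod 1105), where 1105 = lcm(221, 65).
gcd(1105, 559) = 13 and 13 | (41 − 665), so the pair is consistent; merging gives y ≡ 6190 (mod 47515), where 47515 = lcm(1105, 559).
The solution is unique modulo lcm(221, 65, 559) = 47515.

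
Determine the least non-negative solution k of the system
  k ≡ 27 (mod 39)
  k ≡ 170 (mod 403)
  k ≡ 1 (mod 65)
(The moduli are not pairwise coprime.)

2991

gcd(39, 403) = 13 and 13 | (170 − 27), so the pair is consistent; merging gives k ≡ 573 (mod 1209), where 1209 = lcm(39, 403).
gcd(1209, 65) = 13 and 13 | (1 − 573), so the pair is consistent; merging gives k ≡ 2991 (mod 6045), where 6045 = lcm(1209, 65).
The solution is unique modulo lcm(39, 403, 65) = 6045.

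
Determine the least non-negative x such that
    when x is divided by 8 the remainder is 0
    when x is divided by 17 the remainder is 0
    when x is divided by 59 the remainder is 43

The moduli are pairwise coprime; N = 8·17·59 = 8024.
N/8 = 1003; 1003 ≡ 3 (mod 8); 3·3 ≡ 1, so inverse 3.
N/17 = 472; 472 ≡ 13 (mod 17); 13·4 ≡ 1, so inverse 4.
N/59 = 136; 136 ≡ 18 (mod 59); 18·23 ≡ 1, so inverse 23.
x ≡ 0·1003·3 + 0·472·4 + 43·136·23 = 134504.
134504 mod 8024 = 6120.

6120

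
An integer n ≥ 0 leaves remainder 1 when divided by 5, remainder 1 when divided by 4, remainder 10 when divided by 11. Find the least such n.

From n ≡ 1 (mod 5) write n = 1 + 5t. Substituting into n ≡ 1 (mod 4) gives 5t ≡ 0 (mod 4), and since 1⁻¹ ≡ 1 (mod 4), t ≡ 0. Hence n ≡ 1 + 5·0 = 1 (mod 20).
From n ≡ 1 (mod 20) write n = 1 + 20t. Substituting into n ≡ 10 (mod 11) gives 20t ≡ 9 (mod 11), and since 9⁻¹ ≡ 5 (mod 11), t ≡ 1. Hence n ≡ 1 + 20·1 = 21 (mod 220).

21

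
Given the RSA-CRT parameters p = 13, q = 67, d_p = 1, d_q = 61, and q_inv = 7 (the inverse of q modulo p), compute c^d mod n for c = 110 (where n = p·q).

253

m₁ = c^(d_p) mod p: c ≡ 6 (mod 13), and 6^1 mod 13 = 6.
m₂ = c^(d_q) mod q: c ≡ 43 (mod 67), and 43^61 mod 67 = 52.
h = q_inv·(m₁ − m₂) mod p = 7·(6 − 52) mod 13 = 3.
m = m₂ + h·q = 52 + 3·67 = 253.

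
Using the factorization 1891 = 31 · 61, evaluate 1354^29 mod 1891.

Mod 31: 1354 ≡ 21; 21^29 ≡ 3 (mod 31).
Mod 61: 1354 ≡ 12; 12^29 ≡ 56 (mod 61).
Combine by CRT: x ≡ 3 (mod 31), x ≡ 56 (mod 61) ⇒ x ≡ 1398 (mod 1891).

1398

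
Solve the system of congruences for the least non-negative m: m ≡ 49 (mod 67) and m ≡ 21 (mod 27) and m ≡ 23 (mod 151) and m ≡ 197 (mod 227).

The moduli are pairwise coprime; N = 67·27·151·227 = 62007093.
N/67 = 925479; 925479 ≡ 8 (mod 67); 8·42 ≡ 1, so inverse 42.
N/27 = 2296559; 2296559 ≡ 20 (mod 27); 20·23 ≡ 1, so inverse 23.
N/151 = 410643; 410643 ≡ 74 (mod 151); 74·100 ≡ 1, so inverse 100.
N/227 = 273159; 273159 ≡ 78 (mod 227); 78·195 ≡ 1, so inverse 195.
m ≡ 49·925479·42 + 21·2296559·23 + 23·410643·100 + 197·273159·195 = 14451755664.
14451755664 mod 62007093 = 4102995.

4102995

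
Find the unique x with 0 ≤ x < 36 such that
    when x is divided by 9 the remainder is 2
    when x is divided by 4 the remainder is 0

From x ≡ 2 (mod 9) write x = 2 + 9t. Substituting into x ≡ 0 (mod 4) gives 9t ≡ 2 (mod 4), and since 1⁻¹ ≡ 1 (mod 4), t ≡ 2. Hence x ≡ 2 + 9·2 = 20 (mod 36).

20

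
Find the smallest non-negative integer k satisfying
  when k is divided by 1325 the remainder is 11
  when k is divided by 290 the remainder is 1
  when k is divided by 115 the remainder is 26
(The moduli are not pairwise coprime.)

gcd(1325, 290) = 5 and 5 | (1 − 11), so the pair is consistent; merging gives k ≡ 18561 (mod 76850), where 76850 = lcm(1325, 290).
gcd(76850, 115) = 5 and 5 | (26 − 18561), so the pair is consistent; merging gives k ≡ 556511 (mod 1767550), where 1767550 = lcm(76850, 115).
The solution is unique modulo lcm(1325, 290, 115) = 1767550.

556511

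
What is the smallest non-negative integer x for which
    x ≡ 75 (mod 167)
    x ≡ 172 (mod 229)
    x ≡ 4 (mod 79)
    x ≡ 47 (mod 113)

The moduli are pairwise coprime; N = 167·229·79·113 = 341395261.
N/167 = 2044283; 2044283 ≡ 36 (mod 167); 36·116 ≡ 1, so inverse 116.
N/229 = 1490809; 1490809 ≡ 19 (mod 229); 19·217 ≡ 1, so inverse 217.
N/79 = 4321459; 4321459 ≡ 1 (mod 79), inverse 1.
N/113 = 3021197; 3021197 ≡ 29 (mod 113); 29·39 ≡ 1, so inverse 39.
x ≡ 75·2044283·116 + 172·1490809·217 + 4·4321459·1 + 47·3021197·39 = 78983357153.
78983357153 mod 341395261 = 121051862.

121051862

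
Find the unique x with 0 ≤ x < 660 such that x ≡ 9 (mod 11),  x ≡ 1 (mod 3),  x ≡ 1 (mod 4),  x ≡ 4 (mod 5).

229

The moduli are pairwise coprime; N = 11·3·4·5 = 660.
N/11 = 60; 60 ≡ 5 (mod 11); 5·9 ≡ 1, so inverse 9.
N/3 = 220; 220 ≡ 1 (mod 3), inverse 1.
N/4 = 165; 165 ≡ 1 (mod 4), inverse 1.
N/5 = 132; 132 ≡ 2 (mod 5); 2·3 ≡ 1, so inverse 3.
x ≡ 9·60·9 + 1·220·1 + 1·165·1 + 4·132·3 = 6829.
6829 mod 660 = 229.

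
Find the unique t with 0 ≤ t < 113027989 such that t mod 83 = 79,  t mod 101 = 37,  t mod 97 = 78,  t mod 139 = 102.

46495185

The moduli are pairwise coprime; N = 83·101·97·139 = 113027989.
N/83 = 1361783; 1361783 ≡ 2 (mod 83); 2·42 ≡ 1, so inverse 42.
N/101 = 1119089; 1119089 ≡ 9 (mod 101); 9·45 ≡ 1, so inverse 45.
N/97 = 1165237; 1165237 ≡ 73 (mod 97); 73·4 ≡ 1, so inverse 4.
N/139 = 813151; 813151 ≡ 1 (mod 139), inverse 1.
t ≡ 79·1361783·42 + 37·1119089·45 + 78·1165237·4 + 102·813151·1 = 6828174525.
6828174525 mod 113027989 = 46495185.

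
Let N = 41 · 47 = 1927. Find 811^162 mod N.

Mod 41: 811 ≡ 32; by Fermat, exponent reduces to 162 mod 40 = 2; 32^2 ≡ 40 (mod 41).
Mod 47: 811 ≡ 12; by Fermat, exponent reduces to 162 mod 46 = 24; 12^24 ≡ 12 (mod 47).
Combine by CRT: x ≡ 40 (mod 41), x ≡ 12 (mod 47) ⇒ x ≡ 1516 (mod 1927).

1516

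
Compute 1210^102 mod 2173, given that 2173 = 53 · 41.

Mod 53: 1210 ≡ 44; by Fermat, exponent reduces to 102 mod 52 = 50; 44^50 ≡ 36 (mod 53).
Mod 41: 1210 ≡ 21; by Fermat, exponent reduces to 102 mod 40 = 22; 21^22 ≡ 31 (mod 41).
Combine by CRT: x ≡ 36 (mod 53), x ≡ 31 (mod 41) ⇒ x ≡ 195 (mod 2173).

195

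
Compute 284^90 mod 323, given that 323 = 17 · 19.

Mod 17: 284 ≡ 12; by Fermat, exponent reduces to 90 mod 16 = 10; 12^10 ≡ 9 (mod 17).
Mod 19: 284 ≡ 18; since 18 | 90, by Fermat 18^90 ≡ 1 (mod 19).
Combine by CRT: x ≡ 9 (mod 17), x ≡ 1 (mod 19) ⇒ x ≡ 77 (mod 323).

77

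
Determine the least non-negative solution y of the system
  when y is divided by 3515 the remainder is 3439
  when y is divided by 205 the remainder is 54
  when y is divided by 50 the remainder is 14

1216114

Combine the congruences pairwise.
gcd(3515, 205) = 5 and 5 | (54 − 3439), so the pair is consistent; merging gives y ≡ 63194 (mod 144115), where 144115 = lcm(3515, 205).
gcd(144115, 50) = 5 and 5 | (14 − 63194), so the pair is consistent; merging gives y ≡ 1216114 (mod 1441150), where 1441150 = lcm(144115, 50).
The solution is unique modulo lcm(3515, 205, 50) = 1441150.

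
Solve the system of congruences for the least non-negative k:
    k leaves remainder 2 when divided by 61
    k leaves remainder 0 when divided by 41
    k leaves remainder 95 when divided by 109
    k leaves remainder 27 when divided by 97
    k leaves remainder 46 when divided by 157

The moduli are pairwise coprime; N = 61·41·109·97·157 = 4151562461.
N/61 = 68058401; 68058401 ≡ 30 (mod 61); 30·59 ≡ 1, so inverse 59.
N/41 = 101257621; 101257621 ≡ 3 (mod 41); 3·14 ≡ 1, so inverse 14.
N/109 = 38087729; 38087729 ≡ 77 (mod 109); 77·17 ≡ 1, so inverse 17.
N/97 = 42799613; 42799613 ≡ 12 (mod 97); 12·89 ≡ 1, so inverse 89.
N/157 = 26443073; 26443073 ≡ 34 (mod 157); 34·97 ≡ 1, so inverse 97.
k ≡ 2·68058401·59 + 0·101257621·14 + 95·38087729·17 + 27·42799613·89 + 46·26443073·97 = 290379035418.
290379035418 mod 4151562461 = 3921225609.

3921225609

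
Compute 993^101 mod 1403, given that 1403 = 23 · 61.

982

Mod 23: 993 ≡ 4; by Fermat, exponent reduces to 101 mod 22 = 13; 4^13 ≡ 16 (mod 23).
Mod 61: 993 ≡ 17; by Fermat, exponent reduces to 101 mod 60 = 41; 17^41 ≡ 6 (mod 61).
Combine by CRT: x ≡ 16 (mod 23), x ≡ 6 (mod 61) ⇒ x ≡ 982 (mod 1403).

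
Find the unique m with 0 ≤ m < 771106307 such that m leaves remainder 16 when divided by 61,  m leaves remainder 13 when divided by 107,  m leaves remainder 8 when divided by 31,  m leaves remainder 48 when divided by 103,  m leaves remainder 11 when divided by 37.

The moduli are pairwise coprime; N = 61·107·31·103·37 = 771106307.
N/61 = 12641087; 12641087 ≡ 57 (mod 61); 57·15 ≡ 1, so inverse 15.
N/107 = 7206601; 7206601 ≡ 44 (mod 107); 44·90 ≡ 1, so inverse 90.
N/31 = 24874397; 24874397 ≡ 28 (mod 31); 28·10 ≡ 1, so inverse 10.
N/103 = 7486469; 7486469 ≡ 17 (mod 103); 17·97 ≡ 1, so inverse 97.
N/37 = 20840711; 20840711 ≡ 17 (mod 37); 17·24 ≡ 1, so inverse 24.
m ≡ 16·12641087·15 + 13·7206601·90 + 8·24874397·10 + 48·7486469·97 + 11·20840711·24 = 53814483178.
53814483178 mod 771106307 = 608147995.

608147995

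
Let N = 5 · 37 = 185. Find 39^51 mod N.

134

Mod 5: 39 ≡ 4; by Fermat, exponent reduces to 51 mod 4 = 3; 4^3 ≡ 4 (mod 5).
Mod 37: 39 ≡ 2; by Fermat, exponent reduces to 51 mod 36 = 15; 2^15 ≡ 23 (mod 37).
Combine by CRT: x ≡ 4 (mod 5), x ≡ 23 (mod 37) ⇒ x ≡ 134 (mod 185).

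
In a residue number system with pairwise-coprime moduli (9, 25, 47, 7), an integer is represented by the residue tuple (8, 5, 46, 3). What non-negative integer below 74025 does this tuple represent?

41030

From x ≡ 8 (mod 9) write x = 8 + 9t. Substituting into x ≡ 5 (mod 25) gives 9t ≡ 22 (mod 25), and since 9⁻¹ ≡ 14 (mod 25), t ≡ 8. Hence x ≡ 8 + 9·8 = 80 (mod 225).
From x ≡ 80 (mod 225) write x = 80 + 225t. Substituting into x ≡ 46 (mod 47) gives 225t ≡ 13 (mod 47), and since 37⁻¹ ≡ 14 (mod 47), t ≡ 41. Hence x ≡ 80 + 225·41 = 9305 (mod 10575).
From x ≡ 9305 (mod 10575) write x = 9305 + 10575t. Substituting into x ≡ 3 (mod 7) gives 10575t ≡ 1 (mod 7), and since 5⁻¹ ≡ 3 (mod 7), t ≡ 3. Hence x ≡ 9305 + 10575·3 = 41030 (mod 74025).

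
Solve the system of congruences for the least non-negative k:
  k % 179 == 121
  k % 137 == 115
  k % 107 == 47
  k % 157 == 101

The moduli are pairwise coprime; N = 179·137·107·157 = 411961877.
N/179 = 2301463; 2301463 ≡ 60 (mod 179); 60·3 ≡ 1, so inverse 3.
N/137 = 3007021; 3007021 ≡ 8 (mod 137); 8·120 ≡ 1, so inverse 120.
N/107 = 3850111; 3850111 ≡ 37 (mod 107); 37·81 ≡ 1, so inverse 81.
N/157 = 2623961; 2623961 ≡ 20 (mod 157); 20·55 ≡ 1, so inverse 55.
k ≡ 121·2301463·3 + 115·3007021·120 + 47·3850111·81 + 101·2623961·55 = 71565796801.
71565796801 mod 411961877 = 296392080.

296392080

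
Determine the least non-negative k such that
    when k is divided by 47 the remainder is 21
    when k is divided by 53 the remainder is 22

Combine the congruences pairwise.
From k ≡ 21 (mod 47) write k = 21 + 47t. Substituting into k ≡ 22 (mod 53) gives 47t ≡ 1 (mod 53), and since 47⁻¹ ≡ 44 (mod 53), t ≡ 44. Hence k ≡ 21 + 47·44 = 2089 (mod 2491).

2089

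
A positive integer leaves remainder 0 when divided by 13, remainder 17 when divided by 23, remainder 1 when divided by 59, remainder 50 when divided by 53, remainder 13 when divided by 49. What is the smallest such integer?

The moduli are pairwise coprime; N = 13·23·59·53·49 = 45813677.
N/13 = 3524129; 3524129 ≡ 11 (mod 13); 11·6 ≡ 1, so inverse 6.
N/23 = 1991899; 1991899 ≡ 7 (mod 23); 7·10 ≡ 1, so inverse 10.
N/59 = 776503; 776503 ≡ 4 (mod 59); 4·15 ≡ 1, so inverse 15.
N/53 = 864409; 864409 ≡ 32 (mod 53); 32·5 ≡ 1, so inverse 5.
N/49 = 934973; 934973 ≡ 4 (mod 49); 4·37 ≡ 1, so inverse 37.
k ≡ 0·3524129·6 + 17·1991899·10 + 1·776503·15 + 50·864409·5 + 13·934973·37 = 1016094638.
1016094638 mod 45813677 = 8193744.

8193744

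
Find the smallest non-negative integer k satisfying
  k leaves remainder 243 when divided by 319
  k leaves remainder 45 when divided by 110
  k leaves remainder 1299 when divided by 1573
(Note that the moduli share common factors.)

350505

gcd(319, 110) = 11 and 11 | (45 − 243), so the pair is consistent; merging gives k ≡ 2795 (mod 3190), where 3190 = lcm(319, 110).
gcd(3190, 1573) = 11 and 11 | (1299 − 2795), so the pair is consistent; merging gives k ≡ 350505 (mod 456170), where 456170 = lcm(3190, 1573).
The solution is unique modulo lcm(319, 110, 1573) = 456170.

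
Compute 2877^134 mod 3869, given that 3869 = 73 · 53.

487

Mod 73: 2877 ≡ 30; by Fermat, exponent reduces to 134 mod 72 = 62; 30^62 ≡ 49 (mod 73).
Mod 53: 2877 ≡ 15; by Fermat, exponent reduces to 134 mod 52 = 30; 15^30 ≡ 10 (mod 53).
Combine by CRT: x ≡ 49 (mod 73), x ≡ 10 (mod 53) ⇒ x ≡ 487 (mod 3869).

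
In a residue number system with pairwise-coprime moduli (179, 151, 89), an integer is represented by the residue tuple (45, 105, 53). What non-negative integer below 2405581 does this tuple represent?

From x ≡ 45 (mod 179) write x = 45 + 179t. Substituting into x ≡ 105 (mod 151) gives 179t ≡ 60 (mod 151), and since 28⁻¹ ≡ 27 (mod 151), t ≡ 110. Hence x ≡ 45 + 179·110 = 19735 (mod 27029).
From x ≡ 19735 (mod 27029) write x = 19735 + 27029t. Substituting into x ≡ 53 (mod 89) gives 27029t ≡ 76 (mod 89), and since 62⁻¹ ≡ 56 (mod 89), t ≡ 73. Hence x ≡ 19735 + 27029·73 = 1992852 (mod 2405581).

1992852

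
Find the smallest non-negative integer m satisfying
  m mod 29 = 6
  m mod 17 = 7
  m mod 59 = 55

The moduli are pairwise coprime; N = 29·17·59 = 29087.
N/29 = 1003; 1003 ≡ 17 (mod 29); 17·12 ≡ 1, so inverse 12.
N/17 = 1711; 1711 ≡ 11 (mod 17); 11·14 ≡ 1, so inverse 14.
N/59 = 493; 493 ≡ 21 (mod 59); 21·45 ≡ 1, so inverse 45.
m ≡ 6·1003·12 + 7·1711·14 + 55·493·45 = 1460069.
1460069 mod 29087 = 5719.

5719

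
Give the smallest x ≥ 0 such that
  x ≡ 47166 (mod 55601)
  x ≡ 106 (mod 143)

gcd(55601, 143) = 13 and 13 | (106 − 47166), so the pair is consistent; merging gives x ≡ 380772 (mod 611611), where 611611 = lcm(55601, 143).
The solution is unique modulo lcm(55601, 143) = 611611.

380772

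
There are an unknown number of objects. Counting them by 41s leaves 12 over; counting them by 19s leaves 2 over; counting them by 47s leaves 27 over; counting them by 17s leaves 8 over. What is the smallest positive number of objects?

The moduli are pairwise coprime; M = 41·19·47·17 = 622421.
M/41 = 15181; 15181 ≡ 11 (mod 41); 11·15 ≡ 1, so inverse 15.
M/19 = 32759; 32759 ≡ 3 (mod 19); 3·13 ≡ 1, so inverse 13.
M/47 = 13243; 13243 ≡ 36 (mod 47); 36·17 ≡ 1, so inverse 17.
M/17 = 36613; 36613 ≡ 12 (mod 17); 12·10 ≡ 1, so inverse 10.
N ≡ 12·15181·15 + 2·32759·13 + 27·13243·17 + 8·36613·10 = 12591891.
12591891 mod 622421 = 143471.

143471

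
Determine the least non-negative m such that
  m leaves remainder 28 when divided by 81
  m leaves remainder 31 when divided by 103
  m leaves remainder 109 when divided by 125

Combine the congruences pairwise.
From m ≡ 28 (mod 81) write m = 28 + 81t. Substituting into m ≡ 31 (mod 103) gives 81t ≡ 3 (mod 103), and since 81⁻¹ ≡ 14 (mod 103), t ≡ 42. Hence m ≡ 28 + 81·42 = 3430 (mod 8343).
From m ≡ 3430 (mod 8343) write m = 3430 + 8343t. Substituting into m ≡ 109 (mod 125) gives 8343t ≡ 54 (mod 125), and since 93⁻¹ ≡ 82 (mod 125), t ≡ 53. Hence m ≡ 3430 + 8343·53 = 445609 (mod 1042875).

445609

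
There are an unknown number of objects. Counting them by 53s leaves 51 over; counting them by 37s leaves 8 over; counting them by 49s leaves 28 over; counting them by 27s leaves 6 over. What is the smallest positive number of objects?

From N ≡ 51 (mod 53) write N = 51 + 53t. Substituting into N ≡ 8 (mod 37) gives 53t ≡ 31 (mod 37), and since 16⁻¹ ≡ 7 (mod 37), t ≡ 32. Hence N ≡ 51 + 53·32 = 1747 (mod 1961).
From N ≡ 1747 (mod 1961) write N = 1747 + 1961t. Substituting into N ≡ 28 (mod 49) gives 1961t ≡ 45 (mod 49), and since 1⁻¹ ≡ 1 (mod 49), t ≡ 45. Hence N ≡ 1747 + 1961·45 = 89992 (mod 96089).
From N ≡ 89992 (mod 96089) write N = 89992 + 96089t. Substituting into N ≡ 6 (mod 27) gives 96089t ≡ 5 (mod 27), and since 23⁻¹ ≡ 20 (mod 27), t ≡ 19. Hence N ≡ 89992 + 96089·19 = 1915683 (mod 2594403).

1915683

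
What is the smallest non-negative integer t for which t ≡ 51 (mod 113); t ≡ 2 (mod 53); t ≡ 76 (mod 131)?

The moduli are pairwise coprime; N = 113·53·131 = 784559.
N/113 = 6943; 6943 ≡ 50 (mod 113); 50·52 ≡ 1, so inverse 52.
N/53 = 14803; 14803 ≡ 16 (mod 53); 16·10 ≡ 1, so inverse 10.
N/131 = 5989; 5989 ≡ 94 (mod 131); 94·46 ≡ 1, so inverse 46.
t ≡ 51·6943·52 + 2·14803·10 + 76·5989·46 = 39646440.
39646440 mod 784559 = 418490.

418490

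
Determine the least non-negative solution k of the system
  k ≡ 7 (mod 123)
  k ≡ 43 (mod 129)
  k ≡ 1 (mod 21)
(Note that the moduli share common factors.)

gcd(123, 129) = 3 and 3 | (43 − 7), so the pair is consistent; merging gives k ≡ 4558 (mod 5289), where 5289 = lcm(123, 129).
gcd(5289, 21) = 3 and 3 | (1 − 4558), so the pair is consistent; merging gives k ≡ 4558 (mod 37023), where 37023 = lcm(5289, 21).
The solution is unique modulo lcm(123, 129, 21) = 37023.

4558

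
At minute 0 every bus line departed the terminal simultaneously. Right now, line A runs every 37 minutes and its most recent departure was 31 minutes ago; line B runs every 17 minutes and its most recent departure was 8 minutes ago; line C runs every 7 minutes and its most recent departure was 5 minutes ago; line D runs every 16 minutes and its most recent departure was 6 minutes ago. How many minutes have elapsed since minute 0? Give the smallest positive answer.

Combine the congruences pairwise.
From t ≡ 31 (mod 37) write t = 31 + 37s. Substituting into t ≡ 8 (mod 17) gives 37s ≡ 11 (mod 17), and since 3⁻¹ ≡ 6 (mod 17), s ≡ 15. Hence t ≡ 31 + 37·15 = 586 (mod 629).
From t ≡ 586 (mod 629) write t = 586 + 629s. Substituting into t ≡ 5 (mod 7) gives 629s ≡ 0 (mod 7), and since 6⁻¹ ≡ 6 (mod 7), s ≡ 0. Hence t ≡ 586 + 629·0 = 586 (mod 4403).
From t ≡ 586 (mod 4403) write t = 586 + 4403s. Substituting into t ≡ 6 (mod 16) gives 4403s ≡ 12 (mod 16), and since 3⁻¹ ≡ 11 (mod 16), s ≡ 4. Hence t ≡ 586 + 4403·4 = 18198 (mod 70448).

18198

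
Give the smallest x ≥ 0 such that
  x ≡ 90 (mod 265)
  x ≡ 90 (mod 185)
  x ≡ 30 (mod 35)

gcd(265, 185) = 5 and 5 | (90 − 90), so the pair is consistent; merging gives x ≡ 90 (mod 9805), where 9805 = lcm(265, 185).
gcd(9805, 35) = 5 and 5 | (30 − 90), so the pair is consistent; merging gives x ≡ 19700 (mod 68635), where 68635 = lcm(9805, 35).
The solution is unique modulo lcm(265, 185, 35) = 68635.

19700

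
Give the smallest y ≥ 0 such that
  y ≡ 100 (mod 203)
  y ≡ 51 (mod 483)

Combine the congruences pairwise.
gcd(203, 483) = 7 and 7 | (51 − 100), so the pair is consistent; merging gives y ≡ 13092 (mod 14007), where 14007 = lcm(203, 483).
The solution is unique modulo lcm(203, 483) = 14007.

13092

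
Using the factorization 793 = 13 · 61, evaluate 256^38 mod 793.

Mod 13: 256 ≡ 9; by Fermat, exponent reduces to 38 mod 12 = 2; 9^2 ≡ 3 (mod 13).
Mod 61: 256 ≡ 12; 12^38 ≡ 16 (mod 61).
Combine by CRT: x ≡ 3 (mod 13), x ≡ 16 (mod 61) ⇒ x ≡ 16 (mod 793).

16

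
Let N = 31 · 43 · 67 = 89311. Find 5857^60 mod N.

84817

Mod 31: 5857 ≡ 29; since 30 | 60, by Fermat 29^60 ≡ 1 (mod 31).
Mod 43: 5857 ≡ 9; by Fermat, exponent reduces to 60 mod 42 = 18; 9^18 ≡ 21 (mod 43).
Mod 67: 5857 ≡ 28; 28^60 ≡ 62 (mod 67).
Combine by CRT: x ≡ 1 (mod 31), x ≡ 21 (mod 43), x ≡ 62 (mod 67) ⇒ x ≡ 84817 (mod 89311).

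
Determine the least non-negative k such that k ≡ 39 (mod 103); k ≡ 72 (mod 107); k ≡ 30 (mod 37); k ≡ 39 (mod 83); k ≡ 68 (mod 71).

72239089

The moduli are pairwise coprime; N = 103·107·37·83·71 = 2403029861.
N/103 = 23330387; 23330387 ≡ 63 (mod 103); 63·18 ≡ 1, so inverse 18.
N/107 = 22458223; 22458223 ≡ 100 (mod 107); 100·61 ≡ 1, so inverse 61.
N/37 = 64946753; 64946753 ≡ 24 (mod 37); 24·17 ≡ 1, so inverse 17.
N/83 = 28952167; 28952167 ≡ 24 (mod 83); 24·45 ≡ 1, so inverse 45.
N/71 = 33845491; 33845491 ≡ 4 (mod 71); 4·18 ≡ 1, so inverse 18.
k ≡ 39·23330387·18 + 72·22458223·61 + 30·64946753·17 + 39·28952167·45 + 68·33845491·18 = 240375225189.
240375225189 mod 2403029861 = 72239089.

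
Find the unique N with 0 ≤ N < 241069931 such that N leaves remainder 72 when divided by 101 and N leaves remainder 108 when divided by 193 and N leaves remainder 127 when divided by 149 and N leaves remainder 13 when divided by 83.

Combine the congruences pairwise.
From N ≡ 72 (mod 101) write N = 72 + 101t. Substituting into N ≡ 108 (mod 193) gives 101t ≡ 36 (mod 193), and since 101⁻¹ ≡ 86 (mod 193), t ≡ 8. Hence N ≡ 72 + 101·8 = 880 (mod 19493).
From N ≡ 880 (mod 19493) write N = 880 + 19493t. Substituting into N ≡ 127 (mod 149) gives 19493t ≡ 141 (mod 149), and since 123⁻¹ ≡ 63 (mod 149), t ≡ 92. Hence N ≡ 880 + 19493·92 = 1794236 (mod 2904457).
From N ≡ 1794236 (mod 2904457) write N = 1794236 + 2904457t. Substituting into N ≡ 13 (mod 83) gives 2904457t ≡ 71 (mod 83), and since 38⁻¹ ≡ 59 (mod 83), t ≡ 39. Hence N ≡ 1794236 + 2904457·39 = 115068059 (mod 241069931).

115068059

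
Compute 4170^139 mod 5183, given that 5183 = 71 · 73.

4316

Mod 71: 4170 ≡ 52; by Fermat, exponent reduces to 139 mod 70 = 69; 52^69 ≡ 56 (mod 71).
Mod 73: 4170 ≡ 9; by Fermat, exponent reduces to 139 mod 72 = 67; 9^67 ≡ 9 (mod 73).
Combine by CRT: x ≡ 56 (mod 71), x ≡ 9 (mod 73) ⇒ x ≡ 4316 (mod 5183).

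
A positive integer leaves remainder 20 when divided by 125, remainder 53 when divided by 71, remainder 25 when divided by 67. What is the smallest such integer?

484770

From x ≡ 20 (mod 125) write x = 20 + 125t. Substituting into x ≡ 53 (mod 71) gives 125t ≡ 33 (mod 71), and since 54⁻¹ ≡ 25 (mod 71), t ≡ 44. Hence x ≡ 20 + 125·44 = 5520 (mod 8875).
From x ≡ 5520 (mod 8875) write x = 5520 + 8875t. Substituting into x ≡ 25 (mod 67) gives 8875t ≡ 66 (mod 67), and since 31⁻¹ ≡ 13 (mod 67), t ≡ 54. Hence x ≡ 5520 + 8875·54 = 484770 (mod 594625).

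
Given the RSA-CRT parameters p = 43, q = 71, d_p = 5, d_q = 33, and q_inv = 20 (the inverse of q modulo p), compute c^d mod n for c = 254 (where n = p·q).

m₁ = c^(d_p) mod p: c ≡ 39 (mod 43), and 39^5 mod 43 = 8.
m₂ = c^(d_q) mod q: c ≡ 41 (mod 71), and 41^33 mod 71 = 34.
h = q_inv·(m₁ − m₂) mod p = 20·(8 − 34) mod 43 = 39.
m = m₂ + h·q = 34 + 39·71 = 2803.

2803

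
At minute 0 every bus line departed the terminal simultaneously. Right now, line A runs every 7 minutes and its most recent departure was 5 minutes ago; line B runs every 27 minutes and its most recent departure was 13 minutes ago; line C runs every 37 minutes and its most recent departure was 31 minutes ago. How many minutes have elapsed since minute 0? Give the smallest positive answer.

From t ≡ 5 (mod 7) write t = 5 + 7s. Substituting into t ≡ 13 (mod 27) gives 7s ≡ 8 (mod 27), and since 7⁻¹ ≡ 4 (mod 27), s ≡ 5. Hence t ≡ 5 + 7·5 = 40 (mod 189).
From t ≡ 40 (mod 189) write t = 40 + 189s. Substituting into t ≡ 31 (mod 37) gives 189s ≡ 28 (mod 37), and since 4⁻¹ ≡ 28 (mod 37), s ≡ 7. Hence t ≡ 40 + 189·7 = 1363 (mod 6993).

1363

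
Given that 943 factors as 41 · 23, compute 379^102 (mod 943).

Mod 41: 379 ≡ 10; by Fermat, exponent reduces to 102 mod 40 = 22; 10^22 ≡ 18 (mod 41).
Mod 23: 379 ≡ 11; by Fermat, exponent reduces to 102 mod 22 = 14; 11^14 ≡ 3 (mod 23).
Combine by CRT: x ≡ 18 (mod 41), x ≡ 3 (mod 23) ⇒ x ≡ 141 (mod 943).

141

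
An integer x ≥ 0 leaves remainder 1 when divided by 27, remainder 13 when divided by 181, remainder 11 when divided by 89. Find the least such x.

The moduli are pairwise coprime; N = 27·181·89 = 434943.
N/27 = 16109; 16109 ≡ 17 (mod 27); 17·8 ≡ 1, so inverse 8.
N/181 = 2403; 2403 ≡ 50 (mod 181); 50·105 ≡ 1, so inverse 105.
N/89 = 4887; 4887 ≡ 81 (mod 89); 81·11 ≡ 1, so inverse 11.
x ≡ 1·16109·8 + 13·2403·105 + 11·4887·11 = 4000294.
4000294 mod 434943 = 85807.

85807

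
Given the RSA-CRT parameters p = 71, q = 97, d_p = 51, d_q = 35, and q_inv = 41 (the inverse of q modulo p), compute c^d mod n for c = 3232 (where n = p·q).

m₁ = c^(d_p) mod p: c ≡ 37 (mod 71), and 37^51 mod 71 = 20.
m₂ = c^(d_q) mod q: c ≡ 31 (mod 97), and 31^35 mod 97 = 32.
h = q_inv·(m₁ − m₂) mod p = 41·(20 − 32) mod 71 = 5.
m = m₂ + h·q = 32 + 5·97 = 517.

517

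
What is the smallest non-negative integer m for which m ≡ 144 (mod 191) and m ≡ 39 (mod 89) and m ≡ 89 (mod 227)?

From m ≡ 144 (mod 191) write m = 144 + 191t. Substituting into m ≡ 39 (mod 89) gives 191t ≡ 73 (mod 89), and since 13⁻¹ ≡ 48 (mod 89), t ≡ 33. Hence m ≡ 144 + 191·33 = 6447 (mod 16999).
From m ≡ 6447 (mod 16999) write m = 6447 + 16999t. Substituting into m ≡ 89 (mod 227) gives 16999t ≡ 225 (mod 227), and since 201⁻¹ ≡ 96 (mod 227), t ≡ 35. Hence m ≡ 6447 + 16999·35 = 601412 (mod 3858773).

601412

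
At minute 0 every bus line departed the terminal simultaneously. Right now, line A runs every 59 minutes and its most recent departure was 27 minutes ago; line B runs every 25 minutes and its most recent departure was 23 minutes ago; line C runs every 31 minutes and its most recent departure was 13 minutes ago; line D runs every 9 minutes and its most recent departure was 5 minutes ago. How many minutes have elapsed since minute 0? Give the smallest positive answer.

200273

The moduli are pairwise coprime; N = 59·25·31·9 = 411525.
N/59 = 6975; 6975 ≡ 13 (mod 59); 13·50 ≡ 1, so inverse 50.
N/25 = 16461; 16461 ≡ 11 (mod 25); 11·16 ≡ 1, so inverse 16.
N/31 = 13275; 13275 ≡ 7 (mod 31); 7·9 ≡ 1, so inverse 9.
N/9 = 45725; 45725 ≡ 5 (mod 9); 5·2 ≡ 1, so inverse 2.
t ≡ 27·6975·50 + 23·16461·16 + 13·13275·9 + 5·45725·2 = 17484323.
17484323 mod 411525 = 200273.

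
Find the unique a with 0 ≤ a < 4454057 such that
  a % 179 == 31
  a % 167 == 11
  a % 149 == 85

From a ≡ 31 (mod 179) write a = 31 + 179t. Substituting into a ≡ 11 (mod 167) gives 179t ≡ 147 (mod 167), and since 12⁻¹ ≡ 14 (mod 167), t ≡ 54. Hence a ≡ 31 + 179·54 = 9697 (mod 29893).
From a ≡ 9697 (mod 29893) write a = 9697 + 29893t. Substituting into a ≡ 85 (mod 149) gives 29893t ≡ 73 (mod 149), and since 93⁻¹ ≡ 141 (mod 149), t ≡ 12. Hence a ≡ 9697 + 29893·12 = 368413 (mod 4454057).

368413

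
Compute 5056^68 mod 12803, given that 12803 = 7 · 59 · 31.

9475

Mod 7: 5056 ≡ 2; by Fermat, exponent reduces to 68 mod 6 = 2; 2^2 ≡ 4 (mod 7).
Mod 59: 5056 ≡ 41; by Fermat, exponent reduces to 68 mod 58 = 10; 41^10 ≡ 35 (mod 59).
Mod 31: 5056 ≡ 3; by Fermat, exponent reduces to 68 mod 30 = 8; 3^8 ≡ 20 (mod 31).
Combine by CRT: x ≡ 4 (mod 7), x ≡ 35 (mod 59), x ≡ 20 (mod 31) ⇒ x ≡ 9475 (mod 12803).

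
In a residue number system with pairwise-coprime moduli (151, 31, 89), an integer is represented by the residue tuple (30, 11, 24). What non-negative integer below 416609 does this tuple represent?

392781

From x ≡ 30 (mod 151) write x = 30 + 151t. Substituting into x ≡ 11 (mod 31) gives 151t ≡ 12 (mod 31), and since 27⁻¹ ≡ 23 (mod 31), t ≡ 28. Hence x ≡ 30 + 151·28 = 4258 (mod 4681).
From x ≡ 4258 (mod 4681) write x = 4258 + 4681t. Substituting into x ≡ 24 (mod 89) gives 4681t ≡ 38 (mod 89), and since 53⁻¹ ≡ 42 (mod 89), t ≡ 83. Hence x ≡ 4258 + 4681·83 = 392781 (mod 416609).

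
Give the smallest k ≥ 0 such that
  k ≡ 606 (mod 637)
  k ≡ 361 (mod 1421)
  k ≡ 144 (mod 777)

Combine the congruences pairwise.
gcd(637, 1421) = 49 and 49 | (361 − 606), so the pair is consistent; merging gives k ≡ 8887 (mod 18473), where 18473 = lcm(637, 1421).
gcd(18473, 777) = 7 and 7 | (144 − 8887), so the pair is consistent; merging gives k ≡ 193617 (mod 2050503), where 2050503 = lcm(18473, 777).
The solution is unique modulo lcm(637, 1421, 777) = 2050503.

193617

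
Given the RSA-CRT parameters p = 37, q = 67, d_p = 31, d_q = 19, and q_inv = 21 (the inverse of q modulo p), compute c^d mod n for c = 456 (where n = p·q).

1089

m₁ = c^(d_p) mod p: c ≡ 12 (mod 37), and 12^31 mod 37 = 16.
m₂ = c^(d_q) mod q: c ≡ 54 (mod 67), and 54^19 mod 67 = 17.
h = q_inv·(m₁ − m₂) mod p = 21·(16 − 17) mod 37 = 16.
m = m₂ + h·q = 17 + 16·67 = 1089.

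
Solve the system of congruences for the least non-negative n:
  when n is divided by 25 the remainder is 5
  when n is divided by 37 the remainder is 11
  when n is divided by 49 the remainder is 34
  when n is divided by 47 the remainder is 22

1508205

From n ≡ 5 (mod 25) write n = 5 + 25t. Substituting into n ≡ 11 (mod 37) gives 25t ≡ 6 (mod 37), and since 25⁻¹ ≡ 3 (mod 37), t ≡ 18. Hence n ≡ 5 + 25·18 = 455 (mod 925).
From n ≡ 455 (mod 925) write n = 455 + 925t. Substituting into n ≡ 34 (mod 49) gives 925t ≡ 20 (mod 49), and since 43⁻¹ ≡ 8 (mod 49), t ≡ 13. Hence n ≡ 455 + 925·13 = 12480 (mod 45325).
From n ≡ 12480 (mod 45325) write n = 12480 + 45325t. Substituting into n ≡ 22 (mod 47) gives 45325t ≡ 44 (mod 47), and since 17⁻¹ ≡ 36 (mod 47), t ≡ 33. Hence n ≡ 12480 + 45325·33 = 1508205 (mod 2130275).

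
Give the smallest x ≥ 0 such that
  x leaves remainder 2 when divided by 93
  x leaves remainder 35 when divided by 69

Combine the congruences pairwise.
gcd(93, 69) = 3 and 3 | (35 − 2), so the pair is consistent; merging gives x ≡ 932 (mod 2139), where 2139 = lcm(93, 69).
The solution is unique modulo lcm(93, 69) = 2139.

932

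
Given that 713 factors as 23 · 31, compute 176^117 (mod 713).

Mod 23: 176 ≡ 15; by Fermat, exponent reduces to 117 mod 22 = 7; 15^7 ≡ 11 (mod 23).
Mod 31: 176 ≡ 21; by Fermat, exponent reduces to 117 mod 30 = 27; 21^27 ≡ 27 (mod 31).
Combine by CRT: x ≡ 11 (mod 23), x ≡ 27 (mod 31) ⇒ x ≡ 678 (mod 713).

678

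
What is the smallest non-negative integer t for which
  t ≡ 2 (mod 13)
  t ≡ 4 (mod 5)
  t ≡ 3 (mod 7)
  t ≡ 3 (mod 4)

899

From t ≡ 2 (mod 13) write t = 2 + 13s. Substituting into t ≡ 4 (mod 5) gives 13s ≡ 2 (mod 5), and since 3⁻¹ ≡ 2 (mod 5), s ≡ 4. Hence t ≡ 2 + 13·4 = 54 (mod 65).
From t ≡ 54 (mod 65) write t = 54 + 65s. Substituting into t ≡ 3 (mod 7) gives 65s ≡ 5 (mod 7), and since 2⁻¹ ≡ 4 (mod 7), s ≡ 6. Hence t ≡ 54 + 65·6 = 444 (mod 455).
From t ≡ 444 (mod 455) write t = 444 + 455s. Substituting into t ≡ 3 (mod 4) gives 455s ≡ 3 (mod 4), and since 3⁻¹ ≡ 3 (mod 4), s ≡ 1. Hence t ≡ 444 + 455·1 = 899 (mod 1820).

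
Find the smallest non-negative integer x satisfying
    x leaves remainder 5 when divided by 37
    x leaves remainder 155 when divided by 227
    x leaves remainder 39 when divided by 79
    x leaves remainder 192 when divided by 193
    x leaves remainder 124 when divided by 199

The moduli are pairwise coprime; N = 37·227·79·193·199 = 25483851047.
N/37 = 688752731; 688752731 ≡ 25 (mod 37); 25·3 ≡ 1, so inverse 3.
N/227 = 112263661; 112263661 ≡ 130 (mod 227); 130·117 ≡ 1, so inverse 117.
N/79 = 322580393; 322580393 ≡ 9 (mod 79); 9·44 ≡ 1, so inverse 44.
N/193 = 132040679; 132040679 ≡ 115 (mod 193); 115·47 ≡ 1, so inverse 47.
N/199 = 128059553; 128059553 ≡ 68 (mod 199); 68·120 ≡ 1, so inverse 120.
x ≡ 5·688752731·3 + 155·112263661·117 + 39·322580393·44 + 192·132040679·47 + 124·128059553·120 = 5696841973524.
5696841973524 mod 25483851047 = 13943190043.

13943190043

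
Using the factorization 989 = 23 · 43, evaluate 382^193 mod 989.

66

Mod 23: 382 ≡ 14; by Fermat, exponent reduces to 193 mod 22 = 17; 14^17 ≡ 20 (mod 23).
Mod 43: 382 ≡ 38; by Fermat, exponent reduces to 193 mod 42 = 25; 38^25 ≡ 23 (mod 43).
Combine by CRT: x ≡ 20 (mod 23), x ≡ 23 (mod 43) ⇒ x ≡ 66 (mod 989).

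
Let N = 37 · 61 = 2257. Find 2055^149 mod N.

Mod 37: 2055 ≡ 20; by Fermat, exponent reduces to 149 mod 36 = 5; 20^5 ≡ 18 (mod 37).
Mod 61: 2055 ≡ 42; by Fermat, exponent reduces to 149 mod 60 = 29; 42^29 ≡ 16 (mod 61).
Combine by CRT: x ≡ 18 (mod 37), x ≡ 16 (mod 61) ⇒ x ≡ 2090 (mod 2257).

2090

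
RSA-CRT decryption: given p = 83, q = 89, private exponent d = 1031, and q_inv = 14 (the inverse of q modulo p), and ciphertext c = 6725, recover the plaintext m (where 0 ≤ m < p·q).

4003

d_p = d mod (p−1) = 1031 mod 82 = 47; d_q = d mod (q−1) = 63.
m₁ = c^(d_p) mod p: c ≡ 2 (mod 83), and 2^47 mod 83 = 19.
m₂ = c^(d_q) mod q: c ≡ 50 (mod 89), and 50^63 mod 89 = 87.
h = q_inv·(m₁ − m₂) mod p = 14·(19 − 87) mod 83 = 44.
m = m₂ + h·q = 87 + 44·89 = 4003.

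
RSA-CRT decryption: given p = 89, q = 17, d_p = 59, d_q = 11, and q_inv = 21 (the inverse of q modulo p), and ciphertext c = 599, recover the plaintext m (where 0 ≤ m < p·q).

m₁ = c^(d_p) mod p: c ≡ 65 (mod 89), and 65^59 mod 89 = 31.
m₂ = c^(d_q) mod q: c ≡ 4 (mod 17), and 4^11 mod 17 = 13.
h = q_inv·(m₁ − m₂) mod p = 21·(31 − 13) mod 89 = 22.
m = m₂ + h·q = 13 + 22·17 = 387.

387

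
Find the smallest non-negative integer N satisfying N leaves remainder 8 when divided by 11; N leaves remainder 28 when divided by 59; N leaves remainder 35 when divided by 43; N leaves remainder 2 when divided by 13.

Combine the congruences pairwise.
From N ≡ 8 (mod 11) write N = 8 + 11t. Substituting into N ≡ 28 (mod 59) gives 11t ≡ 20 (mod 59), and since 11⁻¹ ≡ 43 (mod 59), t ≡ 34. Hence N ≡ 8 + 11·34 = 382 (mod 649).
From N ≡ 382 (mod 649) write N = 382 + 649t. Substituting into N ≡ 35 (mod 43) gives 649t ≡ 40 (mod 43), and since 4⁻¹ ≡ 11 (mod 43), t ≡ 10. Hence N ≡ 382 + 649·10 = 6872 (mod 27907).
From N ≡ 6872 (mod 27907) write N = 6872 + 27907t. Substituting into N ≡ 2 (mod 13) gives 27907t ≡ 7 (mod 13), and since 9⁻¹ ≡ 3 (mod 13), t ≡ 8. Hence N ≡ 6872 + 27907·8 = 230128 (mod 362791).

230128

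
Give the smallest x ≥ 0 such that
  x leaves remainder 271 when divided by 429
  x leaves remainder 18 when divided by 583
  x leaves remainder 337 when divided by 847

gcd(429, 583) = 11 and 11 | (18 − 271), so the pair is consistent; merging gives x ≡ 5848 (mod 22737), where 22737 = lcm(429, 583).
gcd(22737, 847) = 11 and 11 | (337 − 5848), so the pair is consistent; merging gives x ≡ 1392805 (mod 1750749), where 1750749 = lcm(22737, 847).
The solution is unique modulo lcm(429, 583, 847) = 1750749.

1392805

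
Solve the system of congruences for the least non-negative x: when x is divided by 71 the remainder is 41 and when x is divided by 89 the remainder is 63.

4869

From x ≡ 41 (mod 71) write x = 41 + 71t. Substituting into x ≡ 63 (mod 89) gives 71t ≡ 22 (mod 89), and since 71⁻¹ ≡ 84 (mod 89), t ≡ 68. Hence x ≡ 41 + 71·68 = 4869 (mod 6319).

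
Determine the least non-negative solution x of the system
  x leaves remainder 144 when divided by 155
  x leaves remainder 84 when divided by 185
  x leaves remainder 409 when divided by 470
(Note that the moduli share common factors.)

gcd(155, 185) = 5 and 5 | (84 − 144), so the pair is consistent; merging gives x ≡ 454 (mod 5735), where 5735 = lcm(155, 185).
gcd(5735, 470) = 5 and 5 | (409 − 454), so the pair is consistent; merging gives x ≡ 281469 (mod 539090), where 539090 = lcm(5735, 470).
The solution is unique modulo lcm(155, 185, 470) = 539090.

281469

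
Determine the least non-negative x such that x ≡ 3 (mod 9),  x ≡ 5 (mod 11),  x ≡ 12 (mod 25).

From x ≡ 3 (mod 9) write x = 3 + 9t. Substituting into x ≡ 5 (mod 11) gives 9t ≡ 2 (mod 11), and since 9⁻¹ ≡ 5 (mod 11), t ≡ 10. Hence x ≡ 3 + 9·10 = 93 (mod 99).
From x ≡ 93 (mod 99) write x = 93 + 99t. Substituting into x ≡ 12 (mod 25) gives 99t ≡ 19 (mod 25), and since 24⁻¹ ≡ 24 (mod 25), t ≡ 6. Hence x ≡ 93 + 99·6 = 687 (mod 2475).

687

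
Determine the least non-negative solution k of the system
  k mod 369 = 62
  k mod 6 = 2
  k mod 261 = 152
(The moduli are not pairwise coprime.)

Combine the congruences pairwise.
gcd(369, 6) = 3 and 3 | (2 − 62), so the pair is consistent; merging gives k ≡ 62 (mod 738), where 738 = lcm(369, 6).
gcd(738, 261) = 9 and 9 | (152 − 62), so the pair is consistent; merging gives k ≡ 19988 (mod 21402), where 21402 = lcm(738, 261).
The solution is unique modulo lcm(369, 6, 261) = 21402.

19988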